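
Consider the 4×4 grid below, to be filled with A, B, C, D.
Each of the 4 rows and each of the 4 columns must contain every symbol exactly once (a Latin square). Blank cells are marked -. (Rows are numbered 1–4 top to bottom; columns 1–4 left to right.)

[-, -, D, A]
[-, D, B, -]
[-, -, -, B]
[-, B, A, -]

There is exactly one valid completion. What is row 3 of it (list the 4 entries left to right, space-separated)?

Row 3, column 3: row 3 has {B} and column 3 has {A, B, D}, leaving only C.
Row 3, column 2: row 3 has {B, C} and column 2 has {B, D}, leaving only A.
Row 3, column 1: row 3 has {A, B, C} and column 1 has {}, leaving only D.
So row 3 reads: D A C B.

D A C B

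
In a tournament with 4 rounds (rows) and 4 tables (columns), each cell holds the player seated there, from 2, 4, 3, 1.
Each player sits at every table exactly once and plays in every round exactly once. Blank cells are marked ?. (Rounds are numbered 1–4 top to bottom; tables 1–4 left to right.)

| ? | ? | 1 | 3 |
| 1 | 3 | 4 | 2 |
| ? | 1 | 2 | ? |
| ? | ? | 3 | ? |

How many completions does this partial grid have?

Round 1, table 1: eliminating its round and table leaves {2, 4}.
Round 1, table 2: eliminating its round and table leaves {2, 4}.
Round 3, table 1: eliminating its round and table leaves {4, 3}.
Round 3, table 4: eliminating its round and table leaves {4}.
Round 4, table 1: eliminating its round and table leaves {2, 4}.
Round 4, table 2: eliminating its round and table leaves {2, 4}.
Round 4, table 4: eliminating its round and table leaves {4, 1}.
Enumerating the assignments across these blanks that avoid any round or table repeat gives 2 completions.

2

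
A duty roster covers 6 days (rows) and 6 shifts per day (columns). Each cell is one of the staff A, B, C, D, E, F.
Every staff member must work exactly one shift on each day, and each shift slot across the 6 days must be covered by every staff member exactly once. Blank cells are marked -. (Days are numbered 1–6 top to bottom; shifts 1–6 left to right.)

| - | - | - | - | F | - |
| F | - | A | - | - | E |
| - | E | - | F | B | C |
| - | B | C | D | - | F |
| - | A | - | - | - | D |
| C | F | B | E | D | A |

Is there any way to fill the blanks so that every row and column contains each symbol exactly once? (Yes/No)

Yes

No day or shift among the givens repeats a symbol, and propagating forced cells runs into no contradiction.
One valid completion exists (for instance, D C E A F B / F D A B C E / A E D F B C / E B C D A F / B A F C E D / C F B E D A).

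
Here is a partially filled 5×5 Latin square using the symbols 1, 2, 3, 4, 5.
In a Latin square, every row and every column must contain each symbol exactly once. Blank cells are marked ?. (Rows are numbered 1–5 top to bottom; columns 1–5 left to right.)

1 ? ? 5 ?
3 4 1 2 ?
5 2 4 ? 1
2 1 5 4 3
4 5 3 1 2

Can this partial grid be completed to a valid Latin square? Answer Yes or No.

No row or column among the givens repeats a symbol, and propagating forced cells runs into no contradiction.
One valid completion exists (for instance, 1 3 2 5 4 / 3 4 1 2 5 / 5 2 4 3 1 / 2 1 5 4 3 / 4 5 3 1 2).

Yes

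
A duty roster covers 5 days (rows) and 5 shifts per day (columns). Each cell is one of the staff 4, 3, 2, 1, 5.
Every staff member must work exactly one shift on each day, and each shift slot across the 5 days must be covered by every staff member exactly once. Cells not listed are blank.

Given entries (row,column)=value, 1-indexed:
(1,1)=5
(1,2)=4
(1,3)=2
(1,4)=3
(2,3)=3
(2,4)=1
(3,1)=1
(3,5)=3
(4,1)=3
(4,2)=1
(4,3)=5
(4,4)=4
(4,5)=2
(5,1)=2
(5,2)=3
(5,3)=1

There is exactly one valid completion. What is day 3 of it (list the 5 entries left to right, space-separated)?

1 5 4 2 3

Day 3, shift 3: day 3 has {3, 1} and shift 3 has {3, 2, 1, 5}, leaving only 4.
Day 1, shift 5: day 1 has {4, 3, 2, 5} and shift 5 has {3, 2}, leaving only 1.
Day 2, shift 1: day 2 has {3, 1} and shift 1 has {3, 2, 1, 5}, leaving only 4.
Day 2, shift 5: day 2 has {4, 3, 1} and shift 5 has {3, 2, 1}, leaving only 5.
Day 2, shift 2: day 2 has {4, 3, 1, 5} and shift 2 has {4, 3, 1}, leaving only 2.
Day 3, shift 2: day 3 has {4, 3, 1} and shift 2 has {4, 3, 2, 1}, leaving only 5.
Day 3, shift 4: day 3 has {4, 3, 1, 5} and shift 4 has {4, 3, 1}, leaving only 2.
So day 3 reads: 1 5 4 2 3.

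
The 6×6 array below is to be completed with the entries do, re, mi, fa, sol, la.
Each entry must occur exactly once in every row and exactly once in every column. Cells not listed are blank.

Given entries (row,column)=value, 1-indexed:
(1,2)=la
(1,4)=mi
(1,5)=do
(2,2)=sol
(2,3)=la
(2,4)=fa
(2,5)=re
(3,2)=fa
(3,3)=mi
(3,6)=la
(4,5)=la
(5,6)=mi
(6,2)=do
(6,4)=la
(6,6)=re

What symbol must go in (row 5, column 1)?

Row 2, column 6: row 2 has {re, fa, sol, la} and column 6 has {re, mi, la}, leaving only do.
Row 2, column 1: row 2 has {do, re, fa, sol, la} and column 1 has {}, leaving only mi.
Row 3, column 5: row 3 has {mi, fa, la} and column 5 has {do, re, la}, leaving only sol.
Row 5, column 2: row 5 has {mi} and column 2 has {do, fa, sol, la}, leaving only re.
Row 4, column 2: row 4 has {la} and column 2 has {do, re, fa, sol, la}, leaving only mi.
Row 5, column 5: row 5 has {re, mi} and column 5 has {do, re, sol, la}, leaving only fa.
Row 6, column 5: row 6 has {do, re, la} and column 5 has {do, re, fa, sol, la}, leaving only mi.
Row 5, column 1 is narrowed to {do, sol, la}.
If it were do, then row 5, column 4 would be left with no valid symbol.
If it were sol, then row 5, column 4 would be left with no valid symbol.
So row 5, column 1 must be la.

la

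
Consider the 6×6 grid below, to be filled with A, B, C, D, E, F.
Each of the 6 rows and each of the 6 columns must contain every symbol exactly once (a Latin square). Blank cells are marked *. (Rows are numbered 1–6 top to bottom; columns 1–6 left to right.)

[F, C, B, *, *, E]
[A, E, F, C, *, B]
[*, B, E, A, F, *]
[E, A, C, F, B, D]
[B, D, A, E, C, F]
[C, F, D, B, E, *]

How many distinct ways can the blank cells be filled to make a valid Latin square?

Row 1, column 4: eliminating its row and column leaves {D}.
Row 1, column 5: eliminating its row and column leaves {A, D}.
Row 2, column 5: eliminating its row and column leaves {D}.
Row 3, column 1: eliminating its row and column leaves {D}.
Row 3, column 6: eliminating its row and column leaves {C}.
Row 6, column 6: eliminating its row and column leaves {A}.
Only one assignment across all blanks avoids any row or column repeat, giving 1 completion.

1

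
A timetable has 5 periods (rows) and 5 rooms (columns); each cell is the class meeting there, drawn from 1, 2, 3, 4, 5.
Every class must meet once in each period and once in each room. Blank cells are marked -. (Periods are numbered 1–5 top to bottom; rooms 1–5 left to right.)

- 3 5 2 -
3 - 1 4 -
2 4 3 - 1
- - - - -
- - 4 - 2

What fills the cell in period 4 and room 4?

1

Period 1, room 5: period 1 has {2, 3, 5} and room 5 has {1, 2}, leaving only 4.
Period 1, room 1: period 1 has {2, 3, 4, 5} and room 1 has {2, 3}, leaving only 1.
Period 2, room 5: period 2 has {1, 3, 4} and room 5 has {1, 2, 4}, leaving only 5.
Period 2, room 2: period 2 has {1, 3, 4, 5} and room 2 has {3, 4}, leaving only 2.
Period 3, room 4: period 3 has {1, 2, 3, 4} and room 4 has {2, 4}, leaving only 5.
Period 4, room 3: period 4 has {} and room 3 has {1, 3, 4, 5}, leaving only 2.
Period 4, room 5: period 4 has {2} and room 5 has {1, 2, 4, 5}, leaving only 3.
Period 4 already has {2, 3} and room 4 already has {2, 4, 5}, so period 4, room 4 must be 1.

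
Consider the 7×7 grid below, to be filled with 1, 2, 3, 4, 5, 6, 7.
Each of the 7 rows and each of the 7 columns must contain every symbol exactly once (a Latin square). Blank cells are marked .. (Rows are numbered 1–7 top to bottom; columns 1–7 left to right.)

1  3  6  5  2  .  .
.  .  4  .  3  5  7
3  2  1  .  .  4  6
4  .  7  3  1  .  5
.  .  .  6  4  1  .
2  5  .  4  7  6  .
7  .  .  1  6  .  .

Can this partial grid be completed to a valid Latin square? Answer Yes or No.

Yes

No row or column among the givens repeats a symbol, and propagating forced cells runs into no contradiction.
One valid completion exists (for instance, 1 3 6 5 2 7 4 / 6 1 4 2 3 5 7 / 3 2 1 7 5 4 6 / 4 6 7 3 1 2 5 / 5 7 2 6 4 1 3 / 2 5 3 4 7 6 1 / 7 4 5 1 6 3 2).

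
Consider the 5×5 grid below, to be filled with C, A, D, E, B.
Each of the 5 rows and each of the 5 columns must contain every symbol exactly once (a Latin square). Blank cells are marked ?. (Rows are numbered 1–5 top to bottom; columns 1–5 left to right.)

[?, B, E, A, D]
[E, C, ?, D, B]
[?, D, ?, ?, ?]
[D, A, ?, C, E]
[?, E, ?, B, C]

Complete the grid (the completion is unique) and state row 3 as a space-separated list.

Row 3, column 4: row 3 has {D} and column 4 has {C, A, D, B}, leaving only E.
Row 3, column 5: row 3 has {D, E} and column 5 has {C, D, E, B}, leaving only A.
Row 1, column 1: row 1 has {A, D, E, B} and column 1 has {D, E}, leaving only C.
Row 3, column 1: row 3 has {A, D, E} and column 1 has {C, D, E}, leaving only B.
Row 3, column 3: row 3 has {A, D, E, B} and column 3 has {E}, leaving only C.
So row 3 reads: B D C E A.

B D C E A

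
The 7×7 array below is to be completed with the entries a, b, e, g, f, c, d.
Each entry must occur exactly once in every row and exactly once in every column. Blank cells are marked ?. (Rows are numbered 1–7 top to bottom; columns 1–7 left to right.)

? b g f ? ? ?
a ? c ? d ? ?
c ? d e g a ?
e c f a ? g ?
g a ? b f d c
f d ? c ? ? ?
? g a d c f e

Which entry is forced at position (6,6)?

e

Row 1, column 1: row 1 has {b, g, f} and column 1 has {a, e, g, f, c}, leaving only d.
Row 1, column 7: row 1 has {b, g, f, d} and column 7 has {e, c}, leaving only a.
Row 1, column 5: row 1 has {a, b, g, f, d} and column 5 has {g, f, c, d}, leaving only e.
Row 1, column 6: row 1 has {a, b, e, g, f, d} and column 6 has {a, g, f, d}, leaving only c.
Row 2, column 4: row 2 has {a, c, d} and column 4 has {a, b, e, f, c, d}, leaving only g.
Row 3, column 2: row 3 has {a, e, g, c, d} and column 2 has {a, b, g, c, d}, leaving only f.
Row 2, column 2: row 2 has {a, g, c, d} and column 2 has {a, b, g, f, c, d}, leaving only e.
Row 2, column 6: row 2 has {a, e, g, c, d} and column 6 has {a, g, f, c, d}, leaving only b.
Row 6 already has {f, c, d} and column 6 already has {a, b, g, f, c, d}, so row 6, column 6 must be e.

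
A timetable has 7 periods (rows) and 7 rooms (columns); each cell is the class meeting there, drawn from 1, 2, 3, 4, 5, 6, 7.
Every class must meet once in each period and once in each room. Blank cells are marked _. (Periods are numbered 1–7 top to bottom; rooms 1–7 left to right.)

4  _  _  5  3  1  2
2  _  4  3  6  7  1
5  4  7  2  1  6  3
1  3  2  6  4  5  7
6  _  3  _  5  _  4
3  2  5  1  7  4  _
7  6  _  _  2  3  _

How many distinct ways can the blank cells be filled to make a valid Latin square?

1

Period 1, room 2: eliminating its period and room leaves {7}.
Period 1, room 3: eliminating its period and room leaves {6}.
Period 2, room 2: eliminating its period and room leaves {5}.
Period 5, room 2: eliminating its period and room leaves {1, 7}.
Period 5, room 4: eliminating its period and room leaves {7}.
Period 5, room 6: eliminating its period and room leaves {2}.
Period 6, room 7: eliminating its period and room leaves {6}.
Period 7, room 3: eliminating its period and room leaves {1}.
Period 7, room 4: eliminating its period and room leaves {4}.
Period 7, room 7: eliminating its period and room leaves {5}.
Only one assignment across all blanks avoids any period or room repeat, giving 1 completion.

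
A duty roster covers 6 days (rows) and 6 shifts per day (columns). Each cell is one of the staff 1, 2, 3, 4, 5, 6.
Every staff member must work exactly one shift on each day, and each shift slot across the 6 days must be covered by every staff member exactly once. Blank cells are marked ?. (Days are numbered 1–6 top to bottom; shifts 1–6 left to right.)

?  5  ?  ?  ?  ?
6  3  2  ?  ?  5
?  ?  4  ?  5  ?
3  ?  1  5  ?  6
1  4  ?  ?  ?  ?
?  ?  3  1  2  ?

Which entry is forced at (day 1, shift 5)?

Day 1, shift 3: day 1 has {5} and shift 3 has {1, 2, 3, 4}, leaving only 6.
Day 2, shift 4: day 2 has {2, 3, 5, 6} and shift 4 has {1, 5}, leaving only 4.
Day 2, shift 5: day 2 has {2, 3, 4, 5, 6} and shift 5 has {2, 5}, leaving only 1.
Day 3, shift 1: day 3 has {4, 5} and shift 1 has {1, 3, 6}, leaving only 2.
Day 1, shift 1: day 1 has {5, 6} and shift 1 has {1, 2, 3, 6}, leaving only 4.
Day 1 already has {4, 5, 6} and shift 5 already has {1, 2, 5}, so day 1, shift 5 must be 3.

3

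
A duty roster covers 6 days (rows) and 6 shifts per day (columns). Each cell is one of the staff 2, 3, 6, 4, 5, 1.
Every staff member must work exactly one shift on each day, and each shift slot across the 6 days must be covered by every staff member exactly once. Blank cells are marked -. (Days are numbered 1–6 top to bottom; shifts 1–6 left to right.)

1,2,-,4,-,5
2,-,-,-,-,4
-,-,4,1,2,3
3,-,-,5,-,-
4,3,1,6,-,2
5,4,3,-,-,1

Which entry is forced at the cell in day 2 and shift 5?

Day 1, shift 3: day 1 has {2, 4, 5, 1} and shift 3 has {3, 4, 1}, leaving only 6.
Day 1, shift 5: day 1 has {2, 6, 4, 5, 1} and shift 5 has {2}, leaving only 3.
Day 2, shift 3: day 2 has {2, 4} and shift 3 has {3, 6, 4, 1}, leaving only 5.
Day 2, shift 4: day 2 has {2, 4, 5} and shift 4 has {6, 4, 5, 1}, leaving only 3.
Day 3, shift 1: day 3 has {2, 3, 4, 1} and shift 1 has {2, 3, 4, 5, 1}, leaving only 6.
Day 3, shift 2: day 3 has {2, 3, 6, 4, 1} and shift 2 has {2, 3, 4}, leaving only 5.
Day 4, shift 3: day 4 has {3, 5} and shift 3 has {3, 6, 4, 5, 1}, leaving only 2.
Day 4, shift 6: day 4 has {2, 3, 5} and shift 6 has {2, 3, 4, 5, 1}, leaving only 6.
Day 4, shift 2: day 4 has {2, 3, 6, 5} and shift 2 has {2, 3, 4, 5}, leaving only 1.
Day 2, shift 2: day 2 has {2, 3, 4, 5} and shift 2 has {2, 3, 4, 5, 1}, leaving only 6.
Day 2 already has {2, 3, 6, 4, 5} and shift 5 already has {2, 3}, so day 2, shift 5 must be 1.

1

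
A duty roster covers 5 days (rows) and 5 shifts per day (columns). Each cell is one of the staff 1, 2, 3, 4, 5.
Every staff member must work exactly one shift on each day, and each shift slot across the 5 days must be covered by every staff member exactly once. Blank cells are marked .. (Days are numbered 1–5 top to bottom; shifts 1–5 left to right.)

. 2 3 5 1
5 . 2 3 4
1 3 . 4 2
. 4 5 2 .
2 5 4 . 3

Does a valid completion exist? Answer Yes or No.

Day 3, shift 3: day 3 together with shift 3 already contain {1, 2, 3, 4, 5} — every symbol — so nothing can go there. The grid has no valid completion.

No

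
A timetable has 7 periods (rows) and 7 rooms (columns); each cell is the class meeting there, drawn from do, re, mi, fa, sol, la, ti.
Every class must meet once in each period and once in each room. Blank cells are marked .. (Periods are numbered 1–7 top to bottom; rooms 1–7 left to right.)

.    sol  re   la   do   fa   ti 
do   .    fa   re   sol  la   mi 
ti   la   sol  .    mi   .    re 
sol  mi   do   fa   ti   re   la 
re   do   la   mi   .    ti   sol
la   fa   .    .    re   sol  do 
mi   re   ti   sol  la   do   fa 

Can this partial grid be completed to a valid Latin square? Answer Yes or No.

No

Period 1, room 1: period 1 together with room 1 already contain {do, re, mi, fa, sol, la, ti} — every symbol — so nothing can go there. The grid has no valid completion.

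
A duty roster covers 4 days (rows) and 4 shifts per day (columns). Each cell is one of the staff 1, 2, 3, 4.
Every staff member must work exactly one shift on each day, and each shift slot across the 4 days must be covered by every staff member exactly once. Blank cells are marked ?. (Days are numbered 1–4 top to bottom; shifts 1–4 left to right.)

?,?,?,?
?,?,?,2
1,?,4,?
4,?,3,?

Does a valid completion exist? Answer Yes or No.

No

Day 2, shift 1: day 2 has {2} and shift 1 has {1, 4}, so it must be 3.
Day 1, shift 1: day 1 has {} and shift 1 has {1, 3, 4}, so it must be 2.
Day 1, shift 3: day 1 has {2} and shift 3 has {3, 4}, so it must be 1.
Now day 2, shift 3: day 2 together with shift 3 already contain {1, 2, 3, 4} — every symbol — so nothing can go there. The grid has no valid completion.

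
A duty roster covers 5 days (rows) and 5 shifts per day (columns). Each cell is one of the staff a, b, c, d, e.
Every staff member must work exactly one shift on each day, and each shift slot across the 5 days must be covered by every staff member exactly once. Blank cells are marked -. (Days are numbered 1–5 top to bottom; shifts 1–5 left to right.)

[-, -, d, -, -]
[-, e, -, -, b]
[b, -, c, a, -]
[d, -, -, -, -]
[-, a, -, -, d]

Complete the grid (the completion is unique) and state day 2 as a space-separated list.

c e a d b

Day 2, shift 3: day 2 has {b, e} and shift 3 has {c, d}, leaving only a.
Day 2, shift 1: day 2 has {a, b, e} and shift 1 has {b, d}, leaving only c.
Day 2, shift 4: day 2 has {a, b, c, e} and shift 4 has {a}, leaving only d.
So day 2 reads: c e a d b.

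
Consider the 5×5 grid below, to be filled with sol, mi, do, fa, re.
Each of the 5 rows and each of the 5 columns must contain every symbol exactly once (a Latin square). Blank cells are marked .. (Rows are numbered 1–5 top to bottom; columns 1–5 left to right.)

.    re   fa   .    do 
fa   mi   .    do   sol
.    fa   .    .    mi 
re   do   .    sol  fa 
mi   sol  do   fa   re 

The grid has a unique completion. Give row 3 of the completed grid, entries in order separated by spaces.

Row 3, column 4: row 3 has {mi, fa} and column 4 has {sol, do, fa}, leaving only re.
Row 3, column 3: row 3 has {mi, fa, re} and column 3 has {do, fa}, leaving only sol.
Row 3, column 1: row 3 has {sol, mi, fa, re} and column 1 has {mi, fa, re}, leaving only do.
So row 3 reads: do fa sol re mi.

do fa sol re mi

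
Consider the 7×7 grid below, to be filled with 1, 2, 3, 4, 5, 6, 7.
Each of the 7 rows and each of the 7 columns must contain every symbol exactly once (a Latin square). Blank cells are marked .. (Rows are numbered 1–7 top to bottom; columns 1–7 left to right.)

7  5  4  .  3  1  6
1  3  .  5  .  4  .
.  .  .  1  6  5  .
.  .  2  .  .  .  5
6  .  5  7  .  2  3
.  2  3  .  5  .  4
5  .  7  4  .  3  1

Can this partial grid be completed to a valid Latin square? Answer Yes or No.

No

Row 3, column 3: row 3 together with column 3 already contain {1, 2, 3, 4, 5, 6, 7} — every symbol — so nothing can go there. The grid has no valid completion.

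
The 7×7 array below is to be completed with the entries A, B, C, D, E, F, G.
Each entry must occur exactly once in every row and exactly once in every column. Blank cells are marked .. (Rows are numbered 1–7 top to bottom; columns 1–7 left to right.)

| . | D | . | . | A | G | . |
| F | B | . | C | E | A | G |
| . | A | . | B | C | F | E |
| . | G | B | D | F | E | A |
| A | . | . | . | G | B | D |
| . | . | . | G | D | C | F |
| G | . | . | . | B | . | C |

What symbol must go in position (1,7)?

Row 1 already has {A, D, G} and column 7 already has {A, C, D, E, F, G}, so row 1, column 7 must be B.

B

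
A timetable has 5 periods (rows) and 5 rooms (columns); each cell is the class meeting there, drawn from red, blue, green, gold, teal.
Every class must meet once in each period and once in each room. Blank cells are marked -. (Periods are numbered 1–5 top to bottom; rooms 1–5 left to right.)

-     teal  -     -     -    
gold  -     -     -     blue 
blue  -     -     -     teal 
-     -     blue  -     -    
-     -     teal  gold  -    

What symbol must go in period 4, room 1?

teal

Period 4, room 1 is narrowed to {red, green, teal}.
If it were red, then period 5, room 1 would be left with no valid symbol.
If it were green, then period 5, room 1 would be left with no valid symbol.
So period 4, room 1 must be teal.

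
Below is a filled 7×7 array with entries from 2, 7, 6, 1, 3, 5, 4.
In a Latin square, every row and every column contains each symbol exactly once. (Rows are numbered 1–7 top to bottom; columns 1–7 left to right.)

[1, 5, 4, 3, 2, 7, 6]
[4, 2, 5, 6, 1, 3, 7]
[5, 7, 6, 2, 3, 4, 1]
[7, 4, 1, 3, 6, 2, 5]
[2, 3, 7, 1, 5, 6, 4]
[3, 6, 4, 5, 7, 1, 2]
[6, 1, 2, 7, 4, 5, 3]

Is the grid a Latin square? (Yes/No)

Every row is a permutation, but column 3 contains 4 twice (at rows 1 and 6).

No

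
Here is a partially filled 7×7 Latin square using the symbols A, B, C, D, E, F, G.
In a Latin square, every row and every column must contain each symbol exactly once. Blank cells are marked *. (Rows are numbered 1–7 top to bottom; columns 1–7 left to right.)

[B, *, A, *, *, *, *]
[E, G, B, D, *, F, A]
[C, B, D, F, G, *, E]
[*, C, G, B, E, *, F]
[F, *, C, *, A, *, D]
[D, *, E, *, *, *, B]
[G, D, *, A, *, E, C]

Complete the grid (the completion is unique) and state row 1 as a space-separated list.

Row 1, column 7: row 1 has {A, B} and column 7 has {A, B, C, D, E, F}, leaving only G.
Row 2, column 5: row 2 has {A, B, D, E, F, G} and column 5 has {A, E, G}, leaving only C.
Row 3, column 6: row 3 has {B, C, D, E, F, G} and column 6 has {E, F}, leaving only A.
Row 4, column 1: row 4 has {B, C, E, F, G} and column 1 has {B, C, D, E, F, G}, leaving only A.
Row 4, column 6: row 4 has {A, B, C, E, F, G} and column 6 has {A, E, F}, leaving only D.
Row 1, column 6: row 1 has {A, B, G} and column 6 has {A, D, E, F}, leaving only C.
Row 1, column 4: row 1 has {A, B, C, G} and column 4 has {A, B, D, F}, leaving only E.
Row 1, column 2: row 1 has {A, B, C, E, G} and column 2 has {B, C, D, G}, leaving only F.
Row 1, column 5: row 1 has {A, B, C, E, F, G} and column 5 has {A, C, E, G}, leaving only D.
So row 1 reads: B F A E D C G.

B F A E D C G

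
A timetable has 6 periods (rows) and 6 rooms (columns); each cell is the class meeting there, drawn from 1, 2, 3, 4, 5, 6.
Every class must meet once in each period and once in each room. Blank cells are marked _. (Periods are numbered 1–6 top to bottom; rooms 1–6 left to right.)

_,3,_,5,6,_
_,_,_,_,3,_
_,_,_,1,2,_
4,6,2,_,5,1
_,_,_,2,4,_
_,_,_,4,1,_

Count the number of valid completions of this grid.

48

Period 1, room 1: eliminating its period and room leaves {1, 2}.
Period 1, room 3: eliminating its period and room leaves {1, 4}.
Period 1, room 6: eliminating its period and room leaves {2, 4}.
Period 2, room 1: eliminating its period and room leaves {1, 2, 5, 6}.
Period 2, room 2: eliminating its period and room leaves {1, 2, 4, 5}.
Period 2, room 3: eliminating its period and room leaves {1, 4, 5, 6}.
Period 2, room 4: eliminating its period and room leaves {6}.
Period 2, room 6: eliminating its period and room leaves {2, 4, 5, 6}.
Period 3, room 1: eliminating its period and room leaves {3, 5, 6}.
Period 3, room 2: eliminating its period and room leaves {4, 5}.
Period 3, room 3: eliminating its period and room leaves {3, 4, 5, 6}.
Period 3, room 6: eliminating its period and room leaves {3, 4, 5, 6}.
Period 4, room 4: eliminating its period and room leaves {3}.
Period 5, room 1: eliminating its period and room leaves {1, 3, 5, 6}.
Period 5, room 2: eliminating its period and room leaves {1, 5}.
Period 5, room 3: eliminating its period and room leaves {1, 3, 5, 6}.
Period 5, room 6: eliminating its period and room leaves {3, 5, 6}.
Period 6, room 1: eliminating its period and room leaves {2, 3, 5, 6}.
Period 6, room 2: eliminating its period and room leaves {2, 5}.
Period 6, room 3: eliminating its period and room leaves {3, 5, 6}.
Period 6, room 6: eliminating its period and room leaves {2, 3, 5, 6}.
Enumerating the assignments across these blanks that avoid any period or room repeat gives 48 completions.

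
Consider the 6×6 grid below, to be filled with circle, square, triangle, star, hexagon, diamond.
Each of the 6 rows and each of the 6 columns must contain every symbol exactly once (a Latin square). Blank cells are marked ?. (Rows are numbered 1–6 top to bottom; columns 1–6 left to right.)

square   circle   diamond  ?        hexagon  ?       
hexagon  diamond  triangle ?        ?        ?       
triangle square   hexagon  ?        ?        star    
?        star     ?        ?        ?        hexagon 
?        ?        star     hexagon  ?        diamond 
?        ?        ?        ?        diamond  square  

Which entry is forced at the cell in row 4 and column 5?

triangle

Row 1, column 6: row 1 has {circle, square, hexagon, diamond} and column 6 has {square, star, hexagon, diamond}, leaving only triangle.
Row 1, column 4: row 1 has {circle, square, triangle, hexagon, diamond} and column 4 has {hexagon}, leaving only star.
Row 2, column 6: row 2 has {triangle, hexagon, diamond} and column 6 has {square, triangle, star, hexagon, diamond}, leaving only circle.
Row 2, column 4: row 2 has {circle, triangle, hexagon, diamond} and column 4 has {star, hexagon}, leaving only square.
Row 2, column 5: row 2 has {circle, square, triangle, hexagon, diamond} and column 5 has {hexagon, diamond}, leaving only star.
Row 3, column 5: row 3 has {square, triangle, star, hexagon} and column 5 has {star, hexagon, diamond}, leaving only circle.
Row 3, column 4: row 3 has {circle, square, triangle, star, hexagon} and column 4 has {square, star, hexagon}, leaving only diamond.
Row 5, column 1: row 5 has {star, hexagon, diamond} and column 1 has {square, triangle, hexagon}, leaving only circle.
Row 4, column 1: row 4 has {star, hexagon} and column 1 has {circle, square, triangle, hexagon}, leaving only diamond.
Row 5, column 2: row 5 has {circle, star, hexagon, diamond} and column 2 has {circle, square, star, diamond}, leaving only triangle.
Row 5, column 5: row 5 has {circle, triangle, star, hexagon, diamond} and column 5 has {circle, star, hexagon, diamond}, leaving only square.
Row 4 already has {star, hexagon, diamond} and column 5 already has {circle, square, star, hexagon, diamond}, so row 4, column 5 must be triangle.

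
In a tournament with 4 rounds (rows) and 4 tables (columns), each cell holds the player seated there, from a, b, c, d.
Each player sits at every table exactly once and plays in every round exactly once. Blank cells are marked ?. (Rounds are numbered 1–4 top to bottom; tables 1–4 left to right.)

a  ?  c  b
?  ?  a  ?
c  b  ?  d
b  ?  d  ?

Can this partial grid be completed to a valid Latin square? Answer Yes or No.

No

Round 3, table 3: round 3 together with table 3 already contain {a, b, c, d} — every symbol — so nothing can go there. The grid has no valid completion.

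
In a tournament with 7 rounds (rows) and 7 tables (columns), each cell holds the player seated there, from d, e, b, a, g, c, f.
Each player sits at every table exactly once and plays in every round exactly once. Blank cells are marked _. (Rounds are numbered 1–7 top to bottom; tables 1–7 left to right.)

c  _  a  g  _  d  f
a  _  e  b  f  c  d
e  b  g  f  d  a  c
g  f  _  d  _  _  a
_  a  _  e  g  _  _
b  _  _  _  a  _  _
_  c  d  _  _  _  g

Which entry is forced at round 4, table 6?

e

Round 1, table 2: round 1 has {d, a, g, c, f} and table 2 has {b, a, c, f}, leaving only e.
Round 1, table 5: round 1 has {d, e, a, g, c, f} and table 5 has {d, a, g, f}, leaving only b.
Round 2, table 2: round 2 has {d, e, b, a, c, f} and table 2 has {e, b, a, c, f}, leaving only g.
Round 5, table 7: round 5 has {e, a, g} and table 7 has {d, a, g, c, f}, leaving only b.
Round 5, table 6: round 5 has {e, b, a, g} and table 6 has {d, a, c}, leaving only f.
Round 5, table 1: round 5 has {e, b, a, g, f} and table 1 has {e, b, a, g, c}, leaving only d.
Round 5, table 3: round 5 has {d, e, b, a, g, f} and table 3 has {d, e, a, g}, leaving only c.
Round 4, table 3: round 4 has {d, a, g, f} and table 3 has {d, e, a, g, c}, leaving only b.
Round 4 already has {d, b, a, g, f} and table 6 already has {d, a, c, f}, so round 4, table 6 must be e.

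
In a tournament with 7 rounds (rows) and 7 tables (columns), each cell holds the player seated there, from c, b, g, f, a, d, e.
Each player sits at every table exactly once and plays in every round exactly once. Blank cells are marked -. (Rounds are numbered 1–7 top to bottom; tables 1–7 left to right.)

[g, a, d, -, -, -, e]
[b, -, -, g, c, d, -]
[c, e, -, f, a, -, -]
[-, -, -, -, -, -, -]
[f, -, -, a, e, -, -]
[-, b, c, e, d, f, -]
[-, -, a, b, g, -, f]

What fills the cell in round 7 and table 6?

Round 1, table 4: round 1 has {g, a, d, e} and table 4 has {b, g, f, a, e}, leaving only c.
Round 1, table 6: round 1 has {c, g, a, d, e} and table 6 has {f, d}, leaving only b.
Round 1, table 5: round 1 has {c, b, g, a, d, e} and table 5 has {c, g, a, d, e}, leaving only f.
Round 2, table 2: round 2 has {c, b, g, d} and table 2 has {b, a, e}, leaving only f.
Round 2, table 3: round 2 has {c, b, g, f, d} and table 3 has {c, a, d}, leaving only e.
Round 2, table 7: round 2 has {c, b, g, f, d, e} and table 7 has {f, e}, leaving only a.
Round 3, table 6: round 3 has {c, f, a, e} and table 6 has {b, f, d}, leaving only g.
Round 3, table 3: round 3 has {c, g, f, a, e} and table 3 has {c, a, d, e}, leaving only b.
Round 3, table 7: round 3 has {c, b, g, f, a, e} and table 7 has {f, a, e}, leaving only d.
Round 4, table 4: round 4 has {} and table 4 has {c, b, g, f, a, e}, leaving only d.
Round 4, table 5: round 4 has {d} and table 5 has {c, g, f, a, d, e}, leaving only b.
Round 5, table 3: round 5 has {f, a, e} and table 3 has {c, b, a, d, e}, leaving only g.
Round 4, table 3: round 4 has {b, d} and table 3 has {c, b, g, a, d, e}, leaving only f.
Round 5, table 6: round 5 has {g, f, a, e} and table 6 has {b, g, f, d}, leaving only c.
Round 7 already has {b, g, f, a} and table 6 already has {c, b, g, f, d}, so round 7, table 6 must be e.

e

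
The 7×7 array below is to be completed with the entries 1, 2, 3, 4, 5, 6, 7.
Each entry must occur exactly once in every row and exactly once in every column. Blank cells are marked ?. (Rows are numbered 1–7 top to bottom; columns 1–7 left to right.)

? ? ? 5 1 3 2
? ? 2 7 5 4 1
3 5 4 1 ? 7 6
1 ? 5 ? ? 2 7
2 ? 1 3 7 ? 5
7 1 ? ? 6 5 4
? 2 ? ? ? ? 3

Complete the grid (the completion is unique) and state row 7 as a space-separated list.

Row 7, column 5: row 7 has {2, 3} and column 5 has {1, 5, 6, 7}, leaving only 4.
Row 7, column 4: row 7 has {2, 3, 4} and column 4 has {1, 3, 5, 7}, leaving only 6.
Row 7, column 1: row 7 has {2, 3, 4, 6} and column 1 has {1, 2, 3, 7}, leaving only 5.
Row 7, column 3: row 7 has {2, 3, 4, 5, 6} and column 3 has {1, 2, 4, 5}, leaving only 7.
Row 7, column 6: row 7 has {2, 3, 4, 5, 6, 7} and column 6 has {2, 3, 4, 5, 7}, leaving only 1.
So row 7 reads: 5 2 7 6 4 1 3.

5 2 7 6 4 1 3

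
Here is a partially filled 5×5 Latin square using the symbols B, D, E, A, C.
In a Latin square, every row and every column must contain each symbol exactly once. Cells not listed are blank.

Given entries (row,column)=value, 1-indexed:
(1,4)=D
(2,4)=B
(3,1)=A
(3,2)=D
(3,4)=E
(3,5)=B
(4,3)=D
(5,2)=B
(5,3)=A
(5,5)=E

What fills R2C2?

A

Row 3, column 3: row 3 has {B, D, E, A} and column 3 has {D, A}, leaving only C.
Row 2, column 3: row 2 has {B} and column 3 has {D, A, C}, leaving only E.
Row 1, column 3: row 1 has {D} and column 3 has {D, E, A, C}, leaving only B.
Row 5, column 4: row 5 has {B, E, A} and column 4 has {B, D, E}, leaving only C.
Row 4, column 4: row 4 has {D} and column 4 has {B, D, E, C}, leaving only A.
Row 4, column 5: row 4 has {D, A} and column 5 has {B, E}, leaving only C.
Row 1, column 5: row 1 has {B, D} and column 5 has {B, E, C}, leaving only A.
Row 2, column 5: row 2 has {B, E} and column 5 has {B, E, A, C}, leaving only D.
Row 2, column 1: row 2 has {B, D, E} and column 1 has {A}, leaving only C.
Row 2 already has {B, D, E, C} and column 2 already has {B, D}, so row 2, column 2 must be A.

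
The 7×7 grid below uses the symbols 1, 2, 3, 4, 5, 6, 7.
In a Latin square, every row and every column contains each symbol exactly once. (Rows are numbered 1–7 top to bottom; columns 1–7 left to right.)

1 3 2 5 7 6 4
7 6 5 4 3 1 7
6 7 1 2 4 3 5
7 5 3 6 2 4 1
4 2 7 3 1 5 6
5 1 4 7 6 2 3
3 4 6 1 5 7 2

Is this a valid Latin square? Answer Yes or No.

No

Row 2 contains 7 twice (at columns 1 and 7), so it is not a permutation.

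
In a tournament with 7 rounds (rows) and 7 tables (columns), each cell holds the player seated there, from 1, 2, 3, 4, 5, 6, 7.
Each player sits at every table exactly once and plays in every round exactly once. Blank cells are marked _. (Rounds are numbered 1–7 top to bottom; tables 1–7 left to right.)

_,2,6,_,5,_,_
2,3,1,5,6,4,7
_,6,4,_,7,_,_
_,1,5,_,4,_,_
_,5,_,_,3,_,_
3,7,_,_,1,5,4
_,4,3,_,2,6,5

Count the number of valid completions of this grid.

Round 1, table 1: eliminating its round and table leaves {1, 4, 7}.
Round 1, table 4: eliminating its round and table leaves {1, 3, 4, 7}.
Round 1, table 6: eliminating its round and table leaves {1, 3, 7}.
Round 1, table 7: eliminating its round and table leaves {1, 3}.
Round 3, table 1: eliminating its round and table leaves {1, 5}.
Round 3, table 4: eliminating its round and table leaves {1, 2, 3}.
Round 3, table 6: eliminating its round and table leaves {1, 2, 3}.
Round 3, table 7: eliminating its round and table leaves {1, 2, 3}.
Round 4, table 1: eliminating its round and table leaves {6, 7}.
Round 4, table 4: eliminating its round and table leaves {2, 3, 6, 7}.
Round 4, table 6: eliminating its round and table leaves {2, 3, 7}.
Round 4, table 7: eliminating its round and table leaves {2, 3, 6}.
Round 5, table 1: eliminating its round and table leaves {1, 4, 6, 7}.
Round 5, table 3: eliminating its round and table leaves {2, 7}.
Round 5, table 4: eliminating its round and table leaves {1, 2, 4, 6, 7}.
Round 5, table 6: eliminating its round and table leaves {1, 2, 7}.
Round 5, table 7: eliminating its round and table leaves {1, 2, 6}.
Round 6, table 3: eliminating its round and table leaves {2}.
Round 6, table 4: eliminating its round and table leaves {2, 6}.
Round 7, table 1: eliminating its round and table leaves {1, 7}.
Round 7, table 4: eliminating its round and table leaves {1, 7}.
Enumerating the assignments across these blanks that avoid any round or table repeat gives 13 completions.

13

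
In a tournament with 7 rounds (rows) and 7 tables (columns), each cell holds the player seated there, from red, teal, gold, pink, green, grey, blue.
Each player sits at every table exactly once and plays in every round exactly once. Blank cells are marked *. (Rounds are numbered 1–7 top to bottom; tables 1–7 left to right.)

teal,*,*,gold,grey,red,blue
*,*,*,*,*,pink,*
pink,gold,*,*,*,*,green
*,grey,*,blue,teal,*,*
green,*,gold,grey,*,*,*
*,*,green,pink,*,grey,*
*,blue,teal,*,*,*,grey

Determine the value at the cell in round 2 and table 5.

Round 1, table 3: round 1 has {red, teal, gold, grey, blue} and table 3 has {teal, gold, green}, leaving only pink.
Round 1, table 2: round 1 has {red, teal, gold, pink, grey, blue} and table 2 has {gold, grey, blue}, leaving only green.
Round 4, table 3: round 4 has {teal, grey, blue} and table 3 has {teal, gold, pink, green}, leaving only red.
Round 4, table 1: round 4 has {red, teal, grey, blue} and table 1 has {teal, pink, green}, leaving only gold.
Round 4, table 6: round 4 has {red, teal, gold, grey, blue} and table 6 has {red, pink, grey}, leaving only green.
Round 4, table 7: round 4 has {red, teal, gold, green, grey, blue} and table 7 has {green, grey, blue}, leaving only pink.
Round 7, table 1: round 7 has {teal, grey, blue} and table 1 has {teal, gold, pink, green}, leaving only red.
Round 6, table 1: round 6 has {pink, green, grey} and table 1 has {red, teal, gold, pink, green}, leaving only blue.
Round 2, table 1: round 2 has {pink} and table 1 has {red, teal, gold, pink, green, blue}, leaving only grey.
Round 2, table 3: round 2 has {pink, grey} and table 3 has {red, teal, gold, pink, green}, leaving only blue.
Round 3, table 3: round 3 has {gold, pink, green} and table 3 has {red, teal, gold, pink, green, blue}, leaving only grey.
Round 7, table 4: round 7 has {red, teal, grey, blue} and table 4 has {gold, pink, grey, blue}, leaving only green.
Round 7, table 6: round 7 has {red, teal, green, grey, blue} and table 6 has {red, pink, green, grey}, leaving only gold.
Round 7, table 5: round 7 has {red, teal, gold, green, grey, blue} and table 5 has {teal, grey}, leaving only pink.
Round 2, table 5 is narrowed to {red, gold, green}.
If it were red, then round 2, table 4 would be left with no valid symbol.
If it were gold, then round 5, table 5 would be left with no valid symbol.
So round 2, table 5 must be green.

green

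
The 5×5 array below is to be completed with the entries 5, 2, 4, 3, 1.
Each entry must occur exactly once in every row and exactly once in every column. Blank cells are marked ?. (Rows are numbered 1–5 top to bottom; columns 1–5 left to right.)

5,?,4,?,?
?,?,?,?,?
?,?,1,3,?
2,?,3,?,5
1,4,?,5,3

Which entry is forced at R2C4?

1

Row 3, column 1: row 3 has {3, 1} and column 1 has {5, 2, 1}, leaving only 4.
Row 2, column 1: row 2 has {} and column 1 has {5, 2, 4, 1}, leaving only 3.
Row 3, column 5: row 3 has {4, 3, 1} and column 5 has {5, 3}, leaving only 2.
Row 1, column 5: row 1 has {5, 4} and column 5 has {5, 2, 3}, leaving only 1.
Row 1, column 4: row 1 has {5, 4, 1} and column 4 has {5, 3}, leaving only 2.
Row 1, column 2: row 1 has {5, 2, 4, 1} and column 2 has {4}, leaving only 3.
Row 2, column 5: row 2 has {3} and column 5 has {5, 2, 3, 1}, leaving only 4.
Row 2 already has {4, 3} and column 4 already has {5, 2, 3}, so row 2, column 4 must be 1.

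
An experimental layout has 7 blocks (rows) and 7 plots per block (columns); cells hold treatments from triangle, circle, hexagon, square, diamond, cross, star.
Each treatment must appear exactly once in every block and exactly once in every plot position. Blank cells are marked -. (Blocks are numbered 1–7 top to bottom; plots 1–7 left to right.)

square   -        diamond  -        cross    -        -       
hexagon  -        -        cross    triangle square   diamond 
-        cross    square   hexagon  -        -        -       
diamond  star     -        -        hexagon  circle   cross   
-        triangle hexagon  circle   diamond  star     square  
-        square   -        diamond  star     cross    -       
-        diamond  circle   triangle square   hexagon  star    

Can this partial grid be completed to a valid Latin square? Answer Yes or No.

No

Block 1, plot 4: block 1 has {square, diamond, cross} and plot 4 has {triangle, circle, hexagon, diamond, cross}, so it must be star.
Block 1, plot 6: block 1 has {square, diamond, cross, star} and plot 6 has {circle, hexagon, square, cross, star}, so it must be triangle.
Block 2, plot 2: block 2 has {triangle, hexagon, square, diamond, cross} and plot 2 has {triangle, square, diamond, cross, star}, so it must be circle.
Block 1, plot 2: block 1 has {triangle, square, diamond, cross, star} and plot 2 has {triangle, circle, square, diamond, cross, star}, so it must be hexagon.
Block 1, plot 7: block 1 has {triangle, hexagon, square, diamond, cross, star} and plot 7 has {square, diamond, cross, star}, so it must be circle.
Block 2, plot 3: block 2 has {triangle, circle, hexagon, square, diamond, cross} and plot 3 has {circle, hexagon, square, diamond}, so it must be star.
Block 3, plot 5: block 3 has {hexagon, square, cross} and plot 5 has {triangle, hexagon, square, diamond, cross, star}, so it must be circle.
Block 3, plot 6: block 3 has {circle, hexagon, square, cross} and plot 6 has {triangle, circle, hexagon, square, cross, star}, so it must be diamond.
Block 3, plot 7: block 3 has {circle, hexagon, square, diamond, cross} and plot 7 has {circle, square, diamond, cross, star}, so it must be triangle.
Block 3, plot 1: block 3 has {triangle, circle, hexagon, square, diamond, cross} and plot 1 has {hexagon, square, diamond}, so it must be star.
Block 4, plot 3: block 4 has {circle, hexagon, diamond, cross, star} and plot 3 has {circle, hexagon, square, diamond, star}, so it must be triangle.
Now block 6, plot 3: block 6 together with plot 3 already contain {triangle, circle, hexagon, square, diamond, cross, star} — every symbol — so nothing can go there. The grid has no valid completion.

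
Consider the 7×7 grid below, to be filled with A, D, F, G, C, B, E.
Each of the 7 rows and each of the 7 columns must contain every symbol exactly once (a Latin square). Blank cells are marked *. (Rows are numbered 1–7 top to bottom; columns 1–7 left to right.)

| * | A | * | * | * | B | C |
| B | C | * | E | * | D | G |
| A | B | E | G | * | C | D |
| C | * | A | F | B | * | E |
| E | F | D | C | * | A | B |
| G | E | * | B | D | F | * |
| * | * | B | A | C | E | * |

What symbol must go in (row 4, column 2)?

Row 1, column 4: row 1 has {A, C, B} and column 4 has {A, F, G, C, B, E}, leaving only D.
Row 1, column 1: row 1 has {A, D, C, B} and column 1 has {A, G, C, B, E}, leaving only F.
Row 1, column 3: row 1 has {A, D, F, C, B} and column 3 has {A, D, B, E}, leaving only G.
Row 1, column 5: row 1 has {A, D, F, G, C, B} and column 5 has {D, C, B}, leaving only E.
Row 2, column 3: row 2 has {D, G, C, B, E} and column 3 has {A, D, G, B, E}, leaving only F.
Row 2, column 5: row 2 has {D, F, G, C, B, E} and column 5 has {D, C, B, E}, leaving only A.
Row 3, column 5: row 3 has {A, D, G, C, B, E} and column 5 has {A, D, C, B, E}, leaving only F.
Row 4, column 6: row 4 has {A, F, C, B, E} and column 6 has {A, D, F, C, B, E}, leaving only G.
Row 4 already has {A, F, G, C, B, E} and column 2 already has {A, F, C, B, E}, so row 4, column 2 must be D.

D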